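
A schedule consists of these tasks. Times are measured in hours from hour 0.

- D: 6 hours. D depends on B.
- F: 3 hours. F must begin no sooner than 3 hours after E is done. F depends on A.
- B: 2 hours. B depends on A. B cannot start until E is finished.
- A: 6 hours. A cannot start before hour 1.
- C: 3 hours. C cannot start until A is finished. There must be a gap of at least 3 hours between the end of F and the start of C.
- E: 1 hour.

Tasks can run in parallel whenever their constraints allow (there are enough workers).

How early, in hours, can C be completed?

E has no prerequisites, so it starts at hour 0 and finishes at hour 1.
A waits on its own release at hour 1, so it starts at hour 1 and finishes at 1 + 6 = hour 7.
For F: E (finishes hour 1, plus 3-hour gap → hour 4); A (finishes hour 7). Taking the maximum gives a start of hour 7, and it finishes at 7 + 3 = hour 10.
C cannot start until A (finishes hour 7); F (finishes hour 10, plus 3-hour gap → hour 13). The controlling bound is hour 13, so C finishes at 13 + 3 = hour 16.

16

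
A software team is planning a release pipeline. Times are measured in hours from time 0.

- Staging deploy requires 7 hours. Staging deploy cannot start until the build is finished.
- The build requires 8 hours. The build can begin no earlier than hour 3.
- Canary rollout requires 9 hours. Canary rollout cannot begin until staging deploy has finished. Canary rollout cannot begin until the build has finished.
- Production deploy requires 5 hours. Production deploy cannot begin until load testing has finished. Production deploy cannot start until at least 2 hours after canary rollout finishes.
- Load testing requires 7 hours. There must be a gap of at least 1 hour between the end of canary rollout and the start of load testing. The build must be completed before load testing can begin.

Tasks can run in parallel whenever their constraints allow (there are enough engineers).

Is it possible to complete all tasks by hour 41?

Yes

The build cannot begin until its own release at hour 3. It runs from hour 3 to 3 + 8 = hour 11.
Staging deploy waits on the build (finishes hour 11), so it starts at hour 11 and finishes at 11 + 7 = hour 18.
Canary rollout needs all of staging deploy (finishes hour 18); the build (finishes hour 11). That puts its earliest start at hour 18; it finishes at 18 + 9 = hour 27.
Load testing has to wait for canary rollout (finishes hour 27, plus 1-hour gap → hour 28); the build (finishes hour 11). The latest of these is hour 28, so load testing runs hour 28 to 28 + 7 = hour 35.
Production deploy needs all of load testing (finishes hour 35); canary rollout (finishes hour 27, plus 2-hour gap → hour 29). That puts its earliest start at hour 35; it finishes at 35 + 5 = hour 40.
Every task is finished by hour 40, which is no later than the deadline of 41, so the schedule is feasible.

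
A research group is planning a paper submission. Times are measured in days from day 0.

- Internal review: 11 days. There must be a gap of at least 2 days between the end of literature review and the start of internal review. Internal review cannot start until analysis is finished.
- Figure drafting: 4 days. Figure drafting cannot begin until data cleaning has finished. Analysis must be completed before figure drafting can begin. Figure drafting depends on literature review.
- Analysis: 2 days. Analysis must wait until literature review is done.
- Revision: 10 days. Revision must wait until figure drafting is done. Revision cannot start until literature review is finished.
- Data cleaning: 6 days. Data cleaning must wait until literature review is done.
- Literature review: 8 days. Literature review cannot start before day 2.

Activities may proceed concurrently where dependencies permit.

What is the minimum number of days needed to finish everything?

After its own release at day 2, literature review can start at day 2 and finishes at day 10.
After literature review (finishes day 10), analysis can start at day 10 and finishes at day 12.
Internal review needs all of literature review (finishes day 10, plus 2-day gap → day 12); analysis (finishes day 12). That puts its earliest start at day 12; it finishes at 12 + 11 = day 23.
Data cleaning cannot begin until literature review (finishes day 10). It runs from day 10 to 10 + 6 = day 16.
Figure drafting needs all of data cleaning (finishes day 16); analysis (finishes day 12); literature review (finishes day 10). That puts its earliest start at day 16; it finishes at 16 + 4 = day 20.
Revision needs all of figure drafting (finishes day 20); literature review (finishes day 10). That puts its earliest start at day 20; it finishes at 20 + 10 = day 30.
All tasks are finished once the last one completes. Finish times: Literature review at 10, Data cleaning at 16, Analysis at 12, Figure drafting at 20, Internal review at 23, Revision at 30. The latest is day 30.

30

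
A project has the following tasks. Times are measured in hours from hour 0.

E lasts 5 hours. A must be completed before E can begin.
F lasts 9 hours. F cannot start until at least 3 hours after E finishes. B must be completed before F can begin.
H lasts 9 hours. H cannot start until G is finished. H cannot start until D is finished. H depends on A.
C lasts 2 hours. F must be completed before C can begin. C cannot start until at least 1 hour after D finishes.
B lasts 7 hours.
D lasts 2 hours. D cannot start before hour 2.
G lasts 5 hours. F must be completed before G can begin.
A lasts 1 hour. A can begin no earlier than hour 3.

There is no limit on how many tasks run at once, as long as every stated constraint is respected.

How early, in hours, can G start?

B has no prerequisites, so it starts at hour 0 and finishes at hour 7.
A cannot begin until its own release at hour 3. It runs from hour 3 to 3 + 1 = hour 4.
After A (finishes hour 4), E can start at hour 4 and finishes at hour 9.
F cannot start until E (finishes hour 9, plus 3-hour gap → hour 12); B (finishes hour 7). The controlling bound is hour 12, so F finishes at 12 + 9 = hour 21.
G waits on F (finishes hour 21), so the earliest it can start is hour 21.

21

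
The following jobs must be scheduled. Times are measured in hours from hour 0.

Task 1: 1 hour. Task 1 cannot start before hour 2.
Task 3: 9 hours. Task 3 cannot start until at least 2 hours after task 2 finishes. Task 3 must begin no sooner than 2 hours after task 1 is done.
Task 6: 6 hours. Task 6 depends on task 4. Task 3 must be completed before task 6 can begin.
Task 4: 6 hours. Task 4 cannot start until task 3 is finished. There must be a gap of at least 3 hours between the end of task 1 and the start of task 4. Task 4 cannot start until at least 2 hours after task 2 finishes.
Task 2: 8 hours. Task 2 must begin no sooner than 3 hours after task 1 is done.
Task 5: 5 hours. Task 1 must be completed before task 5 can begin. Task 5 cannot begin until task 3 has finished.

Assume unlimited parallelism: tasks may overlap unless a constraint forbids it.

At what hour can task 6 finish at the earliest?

37

Task 1 waits on its own release at hour 2, so it starts at hour 2 and finishes at 2 + 1 = hour 3.
After task 1 (finishes hour 3, plus 3-hour gap → hour 6), task 2 can start at hour 6 and finishes at hour 14.
Task 3 cannot start until task 2 (finishes hour 14, plus 2-hour gap → hour 16); task 1 (finishes hour 3, plus 2-hour gap → hour 5). The controlling bound is hour 16, so task 3 finishes at 16 + 9 = hour 25.
For task 4: task 3 (finishes hour 25); task 1 (finishes hour 3, plus 3-hour gap → hour 6); task 2 (finishes hour 14, plus 2-hour gap → hour 16). Taking the maximum gives a start of hour 25, and it finishes at 25 + 6 = hour 31.
Task 6 has to wait for task 4 (finishes hour 31); task 3 (finishes hour 25). The latest of these is hour 31, so task 6 runs hour 31 to 31 + 6 = hour 37.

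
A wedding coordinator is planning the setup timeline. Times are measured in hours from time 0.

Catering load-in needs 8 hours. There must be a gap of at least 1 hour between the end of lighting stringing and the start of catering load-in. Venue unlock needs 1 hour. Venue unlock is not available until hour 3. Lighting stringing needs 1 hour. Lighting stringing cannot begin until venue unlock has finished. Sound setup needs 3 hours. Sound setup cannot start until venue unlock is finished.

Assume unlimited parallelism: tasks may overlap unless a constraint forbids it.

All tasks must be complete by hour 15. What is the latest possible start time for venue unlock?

To finish by hour 15, catering load-in (duration 8) must start no later than hour 7.
Since catering load-in (must start by hour 7, minus 1-hour gap → hour 6) depends on it, lighting stringing must finish by hour 6. Backing off its 1-hour duration gives a latest start of hour 5.
Sound setup must finish by hour 15; it takes 3 hours, so it must start by 15 − 3 = hour 12.
Venue unlock feeds lighting stringing (must start by hour 5); sound setup (must start by hour 12). Taking the minimum, venue unlock must finish by hour 5 and start by 5 − 1 = hour 4.

4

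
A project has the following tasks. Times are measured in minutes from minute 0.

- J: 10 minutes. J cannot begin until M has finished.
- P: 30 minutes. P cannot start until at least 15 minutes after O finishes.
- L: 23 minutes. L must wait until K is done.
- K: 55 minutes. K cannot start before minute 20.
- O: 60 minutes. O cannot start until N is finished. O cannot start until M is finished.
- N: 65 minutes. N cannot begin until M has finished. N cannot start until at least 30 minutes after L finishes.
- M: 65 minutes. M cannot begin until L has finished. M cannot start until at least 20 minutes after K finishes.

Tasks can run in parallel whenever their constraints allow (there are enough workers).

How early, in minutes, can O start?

K cannot begin until its own release at minute 20. It runs from minute 20 to 20 + 55 = minute 75.
L waits on K (finishes minute 75), so it starts at minute 75 and finishes at 75 + 23 = minute 98.
M cannot start until L (finishes minute 98); K (finishes minute 75, plus 20-minute gap → minute 95). The controlling bound is minute 98, so M finishes at 98 + 65 = minute 163.
N has to wait for M (finishes minute 163); L (finishes minute 98, plus 30-minute gap → minute 128). The latest of these is minute 163, so N runs minute 163 to 163 + 65 = minute 228.
O waits on N (finishes minute 228); M (finishes minute 163). The latest of these is minute 228, which is the earliest O can start.

228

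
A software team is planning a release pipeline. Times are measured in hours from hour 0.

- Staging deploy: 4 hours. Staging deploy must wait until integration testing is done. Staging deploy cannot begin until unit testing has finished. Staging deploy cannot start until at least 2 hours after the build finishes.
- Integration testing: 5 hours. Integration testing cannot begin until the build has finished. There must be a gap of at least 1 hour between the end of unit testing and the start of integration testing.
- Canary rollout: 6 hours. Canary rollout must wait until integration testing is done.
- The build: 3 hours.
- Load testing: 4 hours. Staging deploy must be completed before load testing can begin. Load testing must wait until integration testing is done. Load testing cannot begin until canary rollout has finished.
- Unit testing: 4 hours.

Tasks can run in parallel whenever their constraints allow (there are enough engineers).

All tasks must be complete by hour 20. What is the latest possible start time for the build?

2

Nothing follows load testing; the deadline of hour 20 is its only limit. It must start by 20 − 4 = hour 16.
Staging deploy has to be done before load testing (must start by hour 16). That means finishing by hour 16, i.e. starting by 16 − 4 = hour 12.
Since load testing (must start by hour 16) depends on it, canary rollout must finish by hour 16. Backing off its 6-hour duration gives a latest start of hour 10.
For integration testing: staging deploy (must start by hour 12); canary rollout (must start by hour 10); load testing (must start by hour 16). The most restrictive is hour 10; with a 5-hour duration, integration testing must start by hour 5.
For the build: integration testing (must start by hour 5); staging deploy (must start by hour 12, minus 2-hour gap → hour 10). The most restrictive is hour 5; with a 3-hour duration, the build must start by hour 2.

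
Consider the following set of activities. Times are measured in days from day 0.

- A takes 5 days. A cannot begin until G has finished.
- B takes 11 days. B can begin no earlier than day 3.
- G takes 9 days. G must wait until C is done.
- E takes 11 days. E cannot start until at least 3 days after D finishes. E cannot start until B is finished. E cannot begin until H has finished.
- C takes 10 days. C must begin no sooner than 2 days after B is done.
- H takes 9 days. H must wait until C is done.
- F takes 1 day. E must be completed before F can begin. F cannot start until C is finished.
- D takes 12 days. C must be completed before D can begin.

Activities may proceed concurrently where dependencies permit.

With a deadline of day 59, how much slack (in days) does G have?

19

B cannot begin until its own release at day 3. It runs from day 3 to 3 + 11 = day 14.
C waits on B (finishes day 14, plus 2-day gap → day 16), so it starts at day 16 and finishes at 16 + 10 = day 26.
G waits on C (finishes day 26), so it starts at day 26 and finishes at 26 + 9 = day 35.

Working backward from the deadline:
A has no dependents, so it just needs to finish by day 59. Starting by 59 − 5 = day 54 achieves that.
G feeds into A (must start by day 54); so G must finish by day 54 and therefore start by day 45.
So G can start as early as day 26 and as late as day 45, giving 45 − 26 = 19 days of slack.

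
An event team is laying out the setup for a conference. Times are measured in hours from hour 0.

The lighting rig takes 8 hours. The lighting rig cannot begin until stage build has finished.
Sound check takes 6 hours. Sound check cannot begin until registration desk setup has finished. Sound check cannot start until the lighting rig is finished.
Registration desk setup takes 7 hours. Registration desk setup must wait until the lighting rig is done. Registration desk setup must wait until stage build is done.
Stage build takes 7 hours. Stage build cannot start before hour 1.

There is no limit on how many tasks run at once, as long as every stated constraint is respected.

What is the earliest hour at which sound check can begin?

23

Stage build cannot begin until its own release at hour 1. It runs from hour 1 to 1 + 7 = hour 8.
The lighting rig waits on stage build (finishes hour 8), so it starts at hour 8 and finishes at 8 + 8 = hour 16.
Registration desk setup cannot start until the lighting rig (finishes hour 16); stage build (finishes hour 8). The controlling bound is hour 16, so registration desk setup finishes at 16 + 7 = hour 23.
Sound check waits on registration desk setup (finishes hour 23); the lighting rig (finishes hour 16). The latest of these is hour 23, which is the earliest sound check can start.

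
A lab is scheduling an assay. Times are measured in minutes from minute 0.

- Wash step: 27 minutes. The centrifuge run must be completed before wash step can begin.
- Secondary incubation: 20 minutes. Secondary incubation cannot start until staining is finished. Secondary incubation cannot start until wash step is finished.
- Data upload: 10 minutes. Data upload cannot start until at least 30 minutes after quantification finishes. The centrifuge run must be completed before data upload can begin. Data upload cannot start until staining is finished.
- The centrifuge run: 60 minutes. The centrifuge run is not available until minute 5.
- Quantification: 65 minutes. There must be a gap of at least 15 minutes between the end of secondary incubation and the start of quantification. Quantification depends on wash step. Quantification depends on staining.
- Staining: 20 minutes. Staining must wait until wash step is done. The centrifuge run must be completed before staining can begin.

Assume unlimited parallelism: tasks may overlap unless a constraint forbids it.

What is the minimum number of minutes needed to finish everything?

The centrifuge run waits on its own release at minute 5, so it starts at minute 5 and finishes at 5 + 60 = minute 65.
After the centrifuge run (finishes minute 65), wash step can start at minute 65 and finishes at minute 92.
Staining cannot start until wash step (finishes minute 92); the centrifuge run (finishes minute 65). The controlling bound is minute 92, so staining finishes at 92 + 20 = minute 112.
Secondary incubation has to wait for staining (finishes minute 112); wash step (finishes minute 92). The latest of these is minute 112, so secondary incubation runs minute 112 to 112 + 20 = minute 132.
Quantification has to wait for secondary incubation (finishes minute 132, plus 15-minute gap → minute 147); wash step (finishes minute 92); staining (finishes minute 112). The latest of these is minute 147, so quantification runs minute 147 to 147 + 65 = minute 212.
For data upload: quantification (finishes minute 212, plus 30-minute gap → minute 242); the centrifuge run (finishes minute 65); staining (finishes minute 112). Taking the maximum gives a start of minute 242, and it finishes at 242 + 10 = minute 252.
All tasks are finished once the last one completes. Finish times: The centrifuge run at 65, Wash step at 92, Staining at 112, Secondary incubation at 132, Quantification at 212, Data upload at 252. The latest is minute 252.

252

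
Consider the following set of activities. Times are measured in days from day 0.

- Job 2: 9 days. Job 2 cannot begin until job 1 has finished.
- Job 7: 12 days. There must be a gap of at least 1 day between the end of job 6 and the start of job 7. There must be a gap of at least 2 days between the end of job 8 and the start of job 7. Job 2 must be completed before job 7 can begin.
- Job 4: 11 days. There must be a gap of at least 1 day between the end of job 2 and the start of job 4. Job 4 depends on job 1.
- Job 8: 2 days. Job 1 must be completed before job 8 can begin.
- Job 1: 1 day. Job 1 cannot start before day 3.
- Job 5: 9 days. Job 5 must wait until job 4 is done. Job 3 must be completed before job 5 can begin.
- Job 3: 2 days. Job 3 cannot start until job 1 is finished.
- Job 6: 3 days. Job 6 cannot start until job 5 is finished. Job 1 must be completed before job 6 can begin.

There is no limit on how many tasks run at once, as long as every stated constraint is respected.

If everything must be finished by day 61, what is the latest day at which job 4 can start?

25

To finish by day 61, job 7 (duration 12) must start no later than day 49.
Job 6 feeds into job 7 (must start by day 49, minus 1-day gap → day 48); so job 6 must finish by day 48 and therefore start by day 45.
Job 5 has to be done before job 6 (must start by day 45). That means finishing by day 45, i.e. starting by 45 − 9 = day 36.
Job 4 has to be done before job 5 (must start by day 36). That means finishing by day 36, i.e. starting by 36 − 11 = day 25.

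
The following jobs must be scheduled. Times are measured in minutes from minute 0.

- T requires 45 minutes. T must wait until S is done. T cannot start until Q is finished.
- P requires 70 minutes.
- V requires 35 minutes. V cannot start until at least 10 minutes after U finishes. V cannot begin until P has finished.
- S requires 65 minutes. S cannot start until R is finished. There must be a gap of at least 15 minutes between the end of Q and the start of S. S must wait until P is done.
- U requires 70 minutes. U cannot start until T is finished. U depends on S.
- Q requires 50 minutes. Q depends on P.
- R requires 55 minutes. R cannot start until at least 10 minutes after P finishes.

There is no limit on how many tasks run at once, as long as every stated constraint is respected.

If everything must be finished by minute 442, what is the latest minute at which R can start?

Nothing follows V; the deadline of minute 442 is its only limit. It must start by 442 − 35 = minute 407.
U feeds into V (must start by minute 407, minus 10-minute gap → minute 397); so U must finish by minute 397 and therefore start by minute 327.
T feeds into U (must start by minute 327); so T must finish by minute 327 and therefore start by minute 282.
S has several dependents: T (must start by minute 282); U (must start by minute 327). The earliest of those limits is minute 282, so S must start by 282 − 65 = minute 217.
Since S (must start by minute 217) depends on it, R must finish by minute 217. Backing off its 55-minute duration gives a latest start of minute 162.

162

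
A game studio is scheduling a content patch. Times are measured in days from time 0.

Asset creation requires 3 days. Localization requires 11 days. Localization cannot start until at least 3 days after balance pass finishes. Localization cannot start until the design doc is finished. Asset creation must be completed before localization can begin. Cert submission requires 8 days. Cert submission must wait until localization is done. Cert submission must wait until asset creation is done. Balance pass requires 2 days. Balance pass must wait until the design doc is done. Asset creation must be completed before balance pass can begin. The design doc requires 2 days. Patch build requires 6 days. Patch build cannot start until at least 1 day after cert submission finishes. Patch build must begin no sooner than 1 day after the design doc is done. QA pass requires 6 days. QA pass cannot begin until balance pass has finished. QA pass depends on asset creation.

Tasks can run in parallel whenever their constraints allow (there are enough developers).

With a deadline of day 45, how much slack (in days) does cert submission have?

Asset creation has no prerequisites, so it starts at day 0 and finishes at day 3.
The design doc has no prerequisites, so it starts at day 0 and finishes at day 2.
Balance pass needs all of the design doc (finishes day 2); asset creation (finishes day 3). That puts its earliest start at day 3; it finishes at 3 + 2 = day 5.
Localization cannot start until balance pass (finishes day 5, plus 3-day gap → day 8); the design doc (finishes day 2); asset creation (finishes day 3). The controlling bound is day 8, so localization finishes at 8 + 11 = day 19.
Cert submission has to wait for localization (finishes day 19); asset creation (finishes day 3). The latest of these is day 19, so cert submission runs day 19 to 19 + 8 = day 27.

Working backward from the deadline:
Patch build must finish by day 45; it takes 6 days, so it must start by 45 − 6 = day 39.
Cert submission feeds into patch build (must start by day 39, minus 1-day gap → day 38); so cert submission must finish by day 38 and therefore start by day 30.
So cert submission can start as early as day 19 and as late as day 30, giving 30 − 19 = 11 days of slack.

11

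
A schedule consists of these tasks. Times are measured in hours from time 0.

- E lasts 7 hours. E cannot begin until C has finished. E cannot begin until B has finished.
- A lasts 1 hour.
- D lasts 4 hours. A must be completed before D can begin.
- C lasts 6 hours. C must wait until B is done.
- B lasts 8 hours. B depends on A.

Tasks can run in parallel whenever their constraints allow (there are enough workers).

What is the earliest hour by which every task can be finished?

22

A can start immediately at hour 0; it finishes at hour 1.
D cannot begin until A (finishes hour 1). It runs from hour 1 to 1 + 4 = hour 5.
B waits on A (finishes hour 1), so it starts at hour 1 and finishes at 1 + 8 = hour 9.
After B (finishes hour 9), C can start at hour 9 and finishes at hour 15.
E cannot start until C (finishes hour 15); B (finishes hour 9). The controlling bound is hour 15, so E finishes at 15 + 7 = hour 22.
All tasks are finished once the last one completes. Finish times: A at 1, B at 9, C at 15, D at 5, E at 22. The latest is hour 22.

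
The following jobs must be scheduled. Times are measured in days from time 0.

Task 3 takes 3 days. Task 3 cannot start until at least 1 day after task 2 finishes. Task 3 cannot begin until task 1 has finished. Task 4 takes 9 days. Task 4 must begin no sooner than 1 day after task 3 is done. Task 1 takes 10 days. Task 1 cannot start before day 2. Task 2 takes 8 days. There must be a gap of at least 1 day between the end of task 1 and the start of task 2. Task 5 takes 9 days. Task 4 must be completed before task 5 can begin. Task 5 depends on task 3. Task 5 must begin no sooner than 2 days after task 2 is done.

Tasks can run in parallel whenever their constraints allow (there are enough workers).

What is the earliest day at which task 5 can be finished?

After its own release at day 2, task 1 can start at day 2 and finishes at day 12.
After task 1 (finishes day 12, plus 1-day gap → day 13), task 2 can start at day 13 and finishes at day 21.
Task 3 has to wait for task 2 (finishes day 21, plus 1-day gap → day 22); task 1 (finishes day 12). The latest of these is day 22, so task 3 runs day 22 to 22 + 3 = day 25.
Task 4 cannot begin until task 3 (finishes day 25, plus 1-day gap → day 26). It runs from day 26 to 26 + 9 = day 35.
Task 5 has to wait for task 4 (finishes day 35); task 3 (finishes day 25); task 2 (finishes day 21, plus 2-day gap → day 23). The latest of these is day 35, so task 5 runs day 35 to 35 + 9 = day 44.

44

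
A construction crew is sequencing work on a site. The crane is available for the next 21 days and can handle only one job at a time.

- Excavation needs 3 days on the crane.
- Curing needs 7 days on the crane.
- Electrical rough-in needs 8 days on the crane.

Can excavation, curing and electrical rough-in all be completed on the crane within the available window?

Running back to back, the jobs need 3 + 7 + 8 = 18 days on the crane.
Since 18 ≤ 21, they fit within the window.

Yes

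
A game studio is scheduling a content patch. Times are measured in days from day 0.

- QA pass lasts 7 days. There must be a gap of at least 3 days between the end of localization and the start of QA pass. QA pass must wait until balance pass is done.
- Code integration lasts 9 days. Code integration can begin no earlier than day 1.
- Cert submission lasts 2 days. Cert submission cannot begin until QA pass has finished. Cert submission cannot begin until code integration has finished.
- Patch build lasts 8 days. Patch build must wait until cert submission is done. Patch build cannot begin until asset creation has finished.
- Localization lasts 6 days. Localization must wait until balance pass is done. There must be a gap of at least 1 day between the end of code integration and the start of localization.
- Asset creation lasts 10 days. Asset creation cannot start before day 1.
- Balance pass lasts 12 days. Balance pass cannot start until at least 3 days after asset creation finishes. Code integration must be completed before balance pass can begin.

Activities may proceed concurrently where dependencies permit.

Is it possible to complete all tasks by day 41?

No

Code integration cannot begin until its own release at day 1. It runs from day 1 to 1 + 9 = day 10.
Asset creation waits on its own release at day 1, so it starts at day 1 and finishes at 1 + 10 = day 11.
Balance pass cannot start until asset creation (finishes day 11, plus 3-day gap → day 14); code integration (finishes day 10). The controlling bound is day 14, so balance pass finishes at 14 + 12 = day 26.
For localization: balance pass (finishes day 26); code integration (finishes day 10, plus 1-day gap → day 11). Taking the maximum gives a start of day 26, and it finishes at 26 + 6 = day 32.
For QA pass: localization (finishes day 32, plus 3-day gap → day 35); balance pass (finishes day 26). Taking the maximum gives a start of day 35, and it finishes at 35 + 7 = day 42.
Cert submission cannot start until QA pass (finishes day 42); code integration (finishes day 10). The controlling bound is day 42, so cert submission finishes at 42 + 2 = day 44.
Patch build has to wait for cert submission (finishes day 44); asset creation (finishes day 11). The latest of these is day 44, so patch build runs day 44 to 44 + 8 = day 52.
The earliest everything can be done is day 52, which is after the deadline of 41, so it is not possible.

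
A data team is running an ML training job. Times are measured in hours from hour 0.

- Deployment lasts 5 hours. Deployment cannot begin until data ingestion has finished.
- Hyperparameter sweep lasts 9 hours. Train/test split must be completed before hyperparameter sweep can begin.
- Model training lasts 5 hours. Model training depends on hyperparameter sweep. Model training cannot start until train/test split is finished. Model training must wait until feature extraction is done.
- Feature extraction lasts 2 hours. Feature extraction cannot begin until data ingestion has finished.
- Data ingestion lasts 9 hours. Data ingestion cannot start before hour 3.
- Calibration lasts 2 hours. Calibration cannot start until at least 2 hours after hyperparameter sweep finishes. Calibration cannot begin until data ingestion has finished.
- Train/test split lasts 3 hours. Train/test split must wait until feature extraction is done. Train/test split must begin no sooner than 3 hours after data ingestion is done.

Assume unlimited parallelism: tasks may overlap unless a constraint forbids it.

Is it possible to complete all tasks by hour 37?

Data ingestion cannot begin until its own release at hour 3. It runs from hour 3 to 3 + 9 = hour 12.
Deployment waits on data ingestion (finishes hour 12), so it starts at hour 12 and finishes at 12 + 5 = hour 17.
Feature extraction waits on data ingestion (finishes hour 12), so it starts at hour 12 and finishes at 12 + 2 = hour 14.
For train/test split: feature extraction (finishes hour 14); data ingestion (finishes hour 12, plus 3-hour gap → hour 15). Taking the maximum gives a start of hour 15, and it finishes at 15 + 3 = hour 18.
Hyperparameter sweep waits on train/test split (finishes hour 18), so it starts at hour 18 and finishes at 18 + 9 = hour 27.
Calibration has to wait for hyperparameter sweep (finishes hour 27, plus 2-hour gap → hour 29); data ingestion (finishes hour 12). The latest of these is hour 29, so calibration runs hour 29 to 29 + 2 = hour 31.
Model training has to wait for hyperparameter sweep (finishes hour 27); train/test split (finishes hour 18); feature extraction (finishes hour 14). The latest of these is hour 27, so model training runs hour 27 to 27 + 5 = hour 32.
Every task is finished by hour 32, which is no later than the deadline of 37, so the schedule is feasible.

Yes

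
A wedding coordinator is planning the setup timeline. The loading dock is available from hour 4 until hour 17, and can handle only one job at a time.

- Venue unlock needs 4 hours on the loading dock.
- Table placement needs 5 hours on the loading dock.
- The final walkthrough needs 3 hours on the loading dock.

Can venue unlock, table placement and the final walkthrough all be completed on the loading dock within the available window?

The loading dock window is 17 − 4 = 13 hours.
Running back to back, the jobs need 4 + 5 + 3 = 12 hours on the loading dock.
Since 12 ≤ 13, they fit within the window.

Yes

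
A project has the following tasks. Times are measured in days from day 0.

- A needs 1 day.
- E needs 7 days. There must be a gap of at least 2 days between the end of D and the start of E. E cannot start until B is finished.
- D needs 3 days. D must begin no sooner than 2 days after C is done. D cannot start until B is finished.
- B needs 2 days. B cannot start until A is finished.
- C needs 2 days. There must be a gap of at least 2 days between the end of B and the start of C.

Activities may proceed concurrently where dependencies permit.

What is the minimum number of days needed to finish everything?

21

A can start immediately at day 0; it finishes at day 1.
B cannot begin until A (finishes day 1). It runs from day 1 to 1 + 2 = day 3.
After B (finishes day 3, plus 2-day gap → day 5), C can start at day 5 and finishes at day 7.
D needs all of C (finishes day 7, plus 2-day gap → day 9); B (finishes day 3). That puts its earliest start at day 9; it finishes at 9 + 3 = day 12.
E has to wait for D (finishes day 12, plus 2-day gap → day 14); B (finishes day 3). The latest of these is day 14, so E runs day 14 to 14 + 7 = day 21.
All tasks are finished once the last one completes. Finish times: A at 1, B at 3, C at 7, D at 12, E at 21. The latest is day 21.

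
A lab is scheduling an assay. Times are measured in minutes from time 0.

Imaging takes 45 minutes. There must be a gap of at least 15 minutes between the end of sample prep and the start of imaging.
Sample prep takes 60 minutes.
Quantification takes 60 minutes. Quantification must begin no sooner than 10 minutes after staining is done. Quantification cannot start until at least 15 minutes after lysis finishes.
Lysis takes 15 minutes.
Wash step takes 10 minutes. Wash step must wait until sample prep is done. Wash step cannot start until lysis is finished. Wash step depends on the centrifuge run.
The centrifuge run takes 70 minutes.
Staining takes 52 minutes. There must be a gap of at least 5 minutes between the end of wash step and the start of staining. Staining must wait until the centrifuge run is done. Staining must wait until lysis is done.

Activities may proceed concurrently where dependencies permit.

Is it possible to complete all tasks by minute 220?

Yes

The centrifuge run has no prerequisites, so it starts at minute 0 and finishes at minute 70.
Lysis has no prerequisites, so it starts at minute 0 and finishes at minute 15.
Nothing blocks sample prep, so it runs from minute 0 to minute 60.
Imaging cannot begin until sample prep (finishes minute 60, plus 15-minute gap → minute 75). It runs from minute 75 to 75 + 45 = minute 120.
Wash step has to wait for sample prep (finishes minute 60); lysis (finishes minute 15); the centrifuge run (finishes minute 70). The latest of these is minute 70, so wash step runs minute 70 to 70 + 10 = minute 80.
For staining: wash step (finishes minute 80, plus 5-minute gap → minute 85); the centrifuge run (finishes minute 70); lysis (finishes minute 15). Taking the maximum gives a start of minute 85, and it finishes at 85 + 52 = minute 137.
Quantification needs all of staining (finishes minute 137, plus 10-minute gap → minute 147); lysis (finishes minute 15, plus 15-minute gap → minute 30). That puts its earliest start at minute 147; it finishes at 147 + 60 = minute 207.
Every task is finished by minute 207, which is no later than the deadline of 220, so the schedule is feasible.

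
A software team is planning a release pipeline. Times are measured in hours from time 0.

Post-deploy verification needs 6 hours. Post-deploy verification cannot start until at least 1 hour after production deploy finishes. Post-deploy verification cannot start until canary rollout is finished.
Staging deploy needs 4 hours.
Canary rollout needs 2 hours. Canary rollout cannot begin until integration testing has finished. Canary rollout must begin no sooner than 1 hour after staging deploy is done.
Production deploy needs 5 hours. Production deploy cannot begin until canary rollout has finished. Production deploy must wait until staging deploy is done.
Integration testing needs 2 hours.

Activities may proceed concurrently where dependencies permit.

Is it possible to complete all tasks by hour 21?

Nothing blocks staging deploy, so it runs from hour 0 to hour 4.
Integration testing can start immediately at hour 0; it finishes at hour 2.
For canary rollout: integration testing (finishes hour 2); staging deploy (finishes hour 4, plus 1-hour gap → hour 5). Taking the maximum gives a start of hour 5, and it finishes at 5 + 2 = hour 7.
Production deploy needs all of canary rollout (finishes hour 7); staging deploy (finishes hour 4). That puts its earliest start at hour 7; it finishes at 7 + 5 = hour 12.
Post-deploy verification cannot start until production deploy (finishes hour 12, plus 1-hour gap → hour 13); canary rollout (finishes hour 7). The controlling bound is hour 13, so post-deploy verification finishes at 13 + 6 = hour 19.
Every task is finished by hour 19, which is no later than the deadline of 21, so the schedule is feasible.

Yes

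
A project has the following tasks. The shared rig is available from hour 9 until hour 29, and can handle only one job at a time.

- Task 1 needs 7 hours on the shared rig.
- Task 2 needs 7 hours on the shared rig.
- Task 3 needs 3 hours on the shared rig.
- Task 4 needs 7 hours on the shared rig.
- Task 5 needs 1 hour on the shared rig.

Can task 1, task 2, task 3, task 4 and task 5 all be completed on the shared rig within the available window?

No

The shared rig window is 29 − 9 = 20 hours.
Running back to back, the jobs need 7 + 7 + 3 + 7 + 1 = 25 hours on the shared rig.
Since 25 > 20, they cannot all fit.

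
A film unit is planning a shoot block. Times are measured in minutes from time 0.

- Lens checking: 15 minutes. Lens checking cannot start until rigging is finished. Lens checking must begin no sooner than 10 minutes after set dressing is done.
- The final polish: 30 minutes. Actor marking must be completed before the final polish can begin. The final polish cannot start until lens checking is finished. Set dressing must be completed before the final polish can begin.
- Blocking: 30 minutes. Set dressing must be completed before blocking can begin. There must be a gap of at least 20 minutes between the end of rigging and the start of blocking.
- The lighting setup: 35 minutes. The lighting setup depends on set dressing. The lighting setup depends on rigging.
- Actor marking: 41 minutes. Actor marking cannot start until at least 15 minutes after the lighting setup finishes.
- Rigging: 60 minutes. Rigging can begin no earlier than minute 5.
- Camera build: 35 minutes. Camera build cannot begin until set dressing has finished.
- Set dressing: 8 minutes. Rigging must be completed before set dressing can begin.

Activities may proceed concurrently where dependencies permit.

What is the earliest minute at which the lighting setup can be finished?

After its own release at minute 5, rigging can start at minute 5 and finishes at minute 65.
After rigging (finishes minute 65), set dressing can start at minute 65 and finishes at minute 73.
The lighting setup cannot start until set dressing (finishes minute 73); rigging (finishes minute 65). The controlling bound is minute 73, so the lighting setup finishes at 73 + 35 = minute 108.

108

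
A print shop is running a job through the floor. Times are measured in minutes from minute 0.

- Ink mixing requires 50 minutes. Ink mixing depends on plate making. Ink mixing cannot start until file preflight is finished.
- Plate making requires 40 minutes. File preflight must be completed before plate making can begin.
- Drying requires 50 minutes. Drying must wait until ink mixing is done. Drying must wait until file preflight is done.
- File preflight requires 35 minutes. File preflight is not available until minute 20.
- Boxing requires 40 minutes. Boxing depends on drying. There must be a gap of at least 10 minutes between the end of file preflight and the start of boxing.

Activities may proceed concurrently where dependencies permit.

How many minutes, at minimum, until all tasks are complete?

235

File preflight cannot begin until its own release at minute 20. It runs from minute 20 to 20 + 35 = minute 55.
Plate making cannot begin until file preflight (finishes minute 55). It runs from minute 55 to 55 + 40 = minute 95.
For ink mixing: plate making (finishes minute 95); file preflight (finishes minute 55). Taking the maximum gives a start of minute 95, and it finishes at 95 + 50 = minute 145.
Drying has to wait for ink mixing (finishes minute 145); file preflight (finishes minute 55). The latest of these is minute 145, so drying runs minute 145 to 145 + 50 = minute 195.
Boxing has to wait for drying (finishes minute 195); file preflight (finishes minute 55, plus 10-minute gap → minute 65). The latest of these is minute 195, so boxing runs minute 195 to 195 + 40 = minute 235.
All tasks are finished once the last one completes. Finish times: File preflight at 55, Plate making at 95, Ink mixing at 145, Drying at 195, Boxing at 235. The latest is minute 235.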